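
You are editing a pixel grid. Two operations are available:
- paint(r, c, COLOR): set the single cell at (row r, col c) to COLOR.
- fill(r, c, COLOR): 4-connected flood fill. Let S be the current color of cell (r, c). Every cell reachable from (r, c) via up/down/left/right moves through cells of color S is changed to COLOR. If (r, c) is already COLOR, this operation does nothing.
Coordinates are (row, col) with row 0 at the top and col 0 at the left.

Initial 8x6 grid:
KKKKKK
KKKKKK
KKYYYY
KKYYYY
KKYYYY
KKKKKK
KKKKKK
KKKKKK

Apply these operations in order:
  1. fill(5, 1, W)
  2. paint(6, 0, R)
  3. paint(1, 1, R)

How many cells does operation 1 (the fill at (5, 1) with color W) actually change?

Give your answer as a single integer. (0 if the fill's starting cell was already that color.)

Answer: 36

Derivation:
After op 1 fill(5,1,W) [36 cells changed]:
WWWWWW
WWWWWW
WWYYYY
WWYYYY
WWYYYY
WWWWWW
WWWWWW
WWWWWW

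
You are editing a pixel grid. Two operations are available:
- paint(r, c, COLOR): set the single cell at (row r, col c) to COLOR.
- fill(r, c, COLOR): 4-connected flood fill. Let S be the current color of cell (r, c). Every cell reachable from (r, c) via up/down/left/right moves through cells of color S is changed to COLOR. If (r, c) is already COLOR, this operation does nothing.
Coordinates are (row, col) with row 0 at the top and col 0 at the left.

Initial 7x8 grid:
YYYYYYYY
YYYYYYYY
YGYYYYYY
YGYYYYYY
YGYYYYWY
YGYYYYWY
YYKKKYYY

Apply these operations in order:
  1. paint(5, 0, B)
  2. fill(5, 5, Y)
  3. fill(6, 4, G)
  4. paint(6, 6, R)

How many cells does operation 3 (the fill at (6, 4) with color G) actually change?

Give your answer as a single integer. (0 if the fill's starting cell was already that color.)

After op 1 paint(5,0,B):
YYYYYYYY
YYYYYYYY
YGYYYYYY
YGYYYYYY
YGYYYYWY
BGYYYYWY
YYKKKYYY
After op 2 fill(5,5,Y) [0 cells changed]:
YYYYYYYY
YYYYYYYY
YGYYYYYY
YGYYYYYY
YGYYYYWY
BGYYYYWY
YYKKKYYY
After op 3 fill(6,4,G) [3 cells changed]:
YYYYYYYY
YYYYYYYY
YGYYYYYY
YGYYYYYY
YGYYYYWY
BGYYYYWY
YYGGGYYY

Answer: 3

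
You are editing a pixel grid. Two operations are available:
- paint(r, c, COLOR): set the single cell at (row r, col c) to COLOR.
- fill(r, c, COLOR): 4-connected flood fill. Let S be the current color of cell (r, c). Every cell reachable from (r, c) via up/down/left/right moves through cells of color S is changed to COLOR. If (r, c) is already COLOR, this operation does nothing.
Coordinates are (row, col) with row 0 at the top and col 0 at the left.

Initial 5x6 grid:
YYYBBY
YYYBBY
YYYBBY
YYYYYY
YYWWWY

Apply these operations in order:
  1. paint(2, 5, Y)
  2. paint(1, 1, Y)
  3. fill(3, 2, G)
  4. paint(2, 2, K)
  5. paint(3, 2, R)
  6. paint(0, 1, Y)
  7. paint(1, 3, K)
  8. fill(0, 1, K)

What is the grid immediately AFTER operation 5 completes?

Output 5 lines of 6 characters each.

Answer: GGGBBG
GGGBBG
GGKBBG
GGRGGG
GGWWWG

Derivation:
After op 1 paint(2,5,Y):
YYYBBY
YYYBBY
YYYBBY
YYYYYY
YYWWWY
After op 2 paint(1,1,Y):
YYYBBY
YYYBBY
YYYBBY
YYYYYY
YYWWWY
After op 3 fill(3,2,G) [21 cells changed]:
GGGBBG
GGGBBG
GGGBBG
GGGGGG
GGWWWG
After op 4 paint(2,2,K):
GGGBBG
GGGBBG
GGKBBG
GGGGGG
GGWWWG
After op 5 paint(3,2,R):
GGGBBG
GGGBBG
GGKBBG
GGRGGG
GGWWWG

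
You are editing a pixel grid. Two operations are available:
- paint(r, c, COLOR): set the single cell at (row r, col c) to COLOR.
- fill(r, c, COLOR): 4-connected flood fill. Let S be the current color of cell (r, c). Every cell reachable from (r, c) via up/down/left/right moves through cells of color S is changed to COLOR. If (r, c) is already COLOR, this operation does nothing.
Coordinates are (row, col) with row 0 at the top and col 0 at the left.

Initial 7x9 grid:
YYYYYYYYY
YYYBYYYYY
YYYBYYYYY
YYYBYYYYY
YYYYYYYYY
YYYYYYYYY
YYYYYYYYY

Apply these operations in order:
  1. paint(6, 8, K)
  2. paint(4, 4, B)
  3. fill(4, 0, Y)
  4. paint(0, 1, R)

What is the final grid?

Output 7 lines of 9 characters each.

After op 1 paint(6,8,K):
YYYYYYYYY
YYYBYYYYY
YYYBYYYYY
YYYBYYYYY
YYYYYYYYY
YYYYYYYYY
YYYYYYYYK
After op 2 paint(4,4,B):
YYYYYYYYY
YYYBYYYYY
YYYBYYYYY
YYYBYYYYY
YYYYBYYYY
YYYYYYYYY
YYYYYYYYK
After op 3 fill(4,0,Y) [0 cells changed]:
YYYYYYYYY
YYYBYYYYY
YYYBYYYYY
YYYBYYYYY
YYYYBYYYY
YYYYYYYYY
YYYYYYYYK
After op 4 paint(0,1,R):
YRYYYYYYY
YYYBYYYYY
YYYBYYYYY
YYYBYYYYY
YYYYBYYYY
YYYYYYYYY
YYYYYYYYK

Answer: YRYYYYYYY
YYYBYYYYY
YYYBYYYYY
YYYBYYYYY
YYYYBYYYY
YYYYYYYYY
YYYYYYYYK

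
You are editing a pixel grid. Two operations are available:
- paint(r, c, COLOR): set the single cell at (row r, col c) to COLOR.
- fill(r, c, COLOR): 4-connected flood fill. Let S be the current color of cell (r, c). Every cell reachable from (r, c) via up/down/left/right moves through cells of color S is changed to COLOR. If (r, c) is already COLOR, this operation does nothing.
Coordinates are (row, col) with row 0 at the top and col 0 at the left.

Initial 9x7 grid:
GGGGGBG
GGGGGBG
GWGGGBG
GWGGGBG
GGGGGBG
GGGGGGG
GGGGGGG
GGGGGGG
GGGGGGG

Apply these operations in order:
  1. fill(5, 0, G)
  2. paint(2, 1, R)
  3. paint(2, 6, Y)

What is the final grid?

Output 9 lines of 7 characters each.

Answer: GGGGGBG
GGGGGBG
GRGGGBY
GWGGGBG
GGGGGBG
GGGGGGG
GGGGGGG
GGGGGGG
GGGGGGG

Derivation:
After op 1 fill(5,0,G) [0 cells changed]:
GGGGGBG
GGGGGBG
GWGGGBG
GWGGGBG
GGGGGBG
GGGGGGG
GGGGGGG
GGGGGGG
GGGGGGG
After op 2 paint(2,1,R):
GGGGGBG
GGGGGBG
GRGGGBG
GWGGGBG
GGGGGBG
GGGGGGG
GGGGGGG
GGGGGGG
GGGGGGG
After op 3 paint(2,6,Y):
GGGGGBG
GGGGGBG
GRGGGBY
GWGGGBG
GGGGGBG
GGGGGGG
GGGGGGG
GGGGGGG
GGGGGGG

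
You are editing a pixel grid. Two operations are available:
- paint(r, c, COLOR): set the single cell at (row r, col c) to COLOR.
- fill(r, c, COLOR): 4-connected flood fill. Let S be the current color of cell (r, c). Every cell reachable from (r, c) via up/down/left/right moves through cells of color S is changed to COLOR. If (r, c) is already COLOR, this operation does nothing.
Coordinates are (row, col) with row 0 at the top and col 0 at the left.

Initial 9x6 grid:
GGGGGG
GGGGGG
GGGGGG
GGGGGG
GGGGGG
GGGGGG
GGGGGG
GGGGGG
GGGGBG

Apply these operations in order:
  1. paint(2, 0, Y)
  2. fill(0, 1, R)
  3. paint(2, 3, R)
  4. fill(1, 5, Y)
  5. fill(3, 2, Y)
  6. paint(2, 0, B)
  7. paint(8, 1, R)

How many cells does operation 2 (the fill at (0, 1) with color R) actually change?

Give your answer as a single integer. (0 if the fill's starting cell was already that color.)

After op 1 paint(2,0,Y):
GGGGGG
GGGGGG
YGGGGG
GGGGGG
GGGGGG
GGGGGG
GGGGGG
GGGGGG
GGGGBG
After op 2 fill(0,1,R) [52 cells changed]:
RRRRRR
RRRRRR
YRRRRR
RRRRRR
RRRRRR
RRRRRR
RRRRRR
RRRRRR
RRRRBR

Answer: 52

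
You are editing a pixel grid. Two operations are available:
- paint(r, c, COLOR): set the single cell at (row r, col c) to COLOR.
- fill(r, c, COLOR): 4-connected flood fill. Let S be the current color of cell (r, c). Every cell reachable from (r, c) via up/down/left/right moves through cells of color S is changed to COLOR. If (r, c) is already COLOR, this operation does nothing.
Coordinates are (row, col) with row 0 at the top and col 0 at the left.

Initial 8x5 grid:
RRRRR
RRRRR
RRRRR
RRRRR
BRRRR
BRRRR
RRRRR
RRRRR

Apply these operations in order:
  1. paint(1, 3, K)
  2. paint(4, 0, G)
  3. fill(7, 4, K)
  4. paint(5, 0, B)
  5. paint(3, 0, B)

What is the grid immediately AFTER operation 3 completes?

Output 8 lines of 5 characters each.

After op 1 paint(1,3,K):
RRRRR
RRRKR
RRRRR
RRRRR
BRRRR
BRRRR
RRRRR
RRRRR
After op 2 paint(4,0,G):
RRRRR
RRRKR
RRRRR
RRRRR
GRRRR
BRRRR
RRRRR
RRRRR
After op 3 fill(7,4,K) [37 cells changed]:
KKKKK
KKKKK
KKKKK
KKKKK
GKKKK
BKKKK
KKKKK
KKKKK

Answer: KKKKK
KKKKK
KKKKK
KKKKK
GKKKK
BKKKK
KKKKK
KKKKK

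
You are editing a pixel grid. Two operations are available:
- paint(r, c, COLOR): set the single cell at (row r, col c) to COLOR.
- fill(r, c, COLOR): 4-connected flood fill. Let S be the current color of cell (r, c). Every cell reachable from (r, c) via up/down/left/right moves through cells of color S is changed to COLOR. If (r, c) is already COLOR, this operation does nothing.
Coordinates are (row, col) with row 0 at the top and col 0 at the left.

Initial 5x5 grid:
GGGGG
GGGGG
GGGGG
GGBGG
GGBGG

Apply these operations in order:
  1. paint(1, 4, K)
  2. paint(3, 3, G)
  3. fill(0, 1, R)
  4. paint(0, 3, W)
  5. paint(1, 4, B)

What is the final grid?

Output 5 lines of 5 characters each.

Answer: RRRWR
RRRRB
RRRRR
RRBRR
RRBRR

Derivation:
After op 1 paint(1,4,K):
GGGGG
GGGGK
GGGGG
GGBGG
GGBGG
After op 2 paint(3,3,G):
GGGGG
GGGGK
GGGGG
GGBGG
GGBGG
After op 3 fill(0,1,R) [22 cells changed]:
RRRRR
RRRRK
RRRRR
RRBRR
RRBRR
After op 4 paint(0,3,W):
RRRWR
RRRRK
RRRRR
RRBRR
RRBRR
After op 5 paint(1,4,B):
RRRWR
RRRRB
RRRRR
RRBRR
RRBRR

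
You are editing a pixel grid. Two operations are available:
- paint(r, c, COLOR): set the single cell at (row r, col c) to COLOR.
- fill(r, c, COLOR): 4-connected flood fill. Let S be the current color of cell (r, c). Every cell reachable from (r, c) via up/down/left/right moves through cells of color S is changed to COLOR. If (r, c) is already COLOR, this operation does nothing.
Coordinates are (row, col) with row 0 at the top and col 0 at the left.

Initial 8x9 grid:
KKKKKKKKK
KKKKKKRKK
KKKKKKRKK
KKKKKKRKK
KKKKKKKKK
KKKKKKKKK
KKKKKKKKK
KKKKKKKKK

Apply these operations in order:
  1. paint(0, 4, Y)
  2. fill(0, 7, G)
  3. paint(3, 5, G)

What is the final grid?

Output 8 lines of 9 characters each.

After op 1 paint(0,4,Y):
KKKKYKKKK
KKKKKKRKK
KKKKKKRKK
KKKKKKRKK
KKKKKKKKK
KKKKKKKKK
KKKKKKKKK
KKKKKKKKK
After op 2 fill(0,7,G) [68 cells changed]:
GGGGYGGGG
GGGGGGRGG
GGGGGGRGG
GGGGGGRGG
GGGGGGGGG
GGGGGGGGG
GGGGGGGGG
GGGGGGGGG
After op 3 paint(3,5,G):
GGGGYGGGG
GGGGGGRGG
GGGGGGRGG
GGGGGGRGG
GGGGGGGGG
GGGGGGGGG
GGGGGGGGG
GGGGGGGGG

Answer: GGGGYGGGG
GGGGGGRGG
GGGGGGRGG
GGGGGGRGG
GGGGGGGGG
GGGGGGGGG
GGGGGGGGG
GGGGGGGGG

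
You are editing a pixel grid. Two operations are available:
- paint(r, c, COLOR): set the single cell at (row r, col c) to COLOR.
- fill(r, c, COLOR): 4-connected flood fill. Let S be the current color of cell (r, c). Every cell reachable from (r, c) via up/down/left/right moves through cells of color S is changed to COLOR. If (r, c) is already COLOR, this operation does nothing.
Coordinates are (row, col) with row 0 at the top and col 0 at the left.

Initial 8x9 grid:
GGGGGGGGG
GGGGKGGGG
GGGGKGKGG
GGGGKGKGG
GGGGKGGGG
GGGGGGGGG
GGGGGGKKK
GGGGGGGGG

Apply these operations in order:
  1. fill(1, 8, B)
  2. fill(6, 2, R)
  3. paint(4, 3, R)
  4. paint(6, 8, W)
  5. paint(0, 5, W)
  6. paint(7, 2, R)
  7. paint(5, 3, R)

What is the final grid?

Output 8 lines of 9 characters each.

Answer: RRRRRWRRR
RRRRKRRRR
RRRRKRKRR
RRRRKRKRR
RRRRKRRRR
RRRRRRRRR
RRRRRRKKW
RRRRRRRRR

Derivation:
After op 1 fill(1,8,B) [63 cells changed]:
BBBBBBBBB
BBBBKBBBB
BBBBKBKBB
BBBBKBKBB
BBBBKBBBB
BBBBBBBBB
BBBBBBKKK
BBBBBBBBB
After op 2 fill(6,2,R) [63 cells changed]:
RRRRRRRRR
RRRRKRRRR
RRRRKRKRR
RRRRKRKRR
RRRRKRRRR
RRRRRRRRR
RRRRRRKKK
RRRRRRRRR
After op 3 paint(4,3,R):
RRRRRRRRR
RRRRKRRRR
RRRRKRKRR
RRRRKRKRR
RRRRKRRRR
RRRRRRRRR
RRRRRRKKK
RRRRRRRRR
After op 4 paint(6,8,W):
RRRRRRRRR
RRRRKRRRR
RRRRKRKRR
RRRRKRKRR
RRRRKRRRR
RRRRRRRRR
RRRRRRKKW
RRRRRRRRR
After op 5 paint(0,5,W):
RRRRRWRRR
RRRRKRRRR
RRRRKRKRR
RRRRKRKRR
RRRRKRRRR
RRRRRRRRR
RRRRRRKKW
RRRRRRRRR
After op 6 paint(7,2,R):
RRRRRWRRR
RRRRKRRRR
RRRRKRKRR
RRRRKRKRR
RRRRKRRRR
RRRRRRRRR
RRRRRRKKW
RRRRRRRRR
After op 7 paint(5,3,R):
RRRRRWRRR
RRRRKRRRR
RRRRKRKRR
RRRRKRKRR
RRRRKRRRR
RRRRRRRRR
RRRRRRKKW
RRRRRRRRR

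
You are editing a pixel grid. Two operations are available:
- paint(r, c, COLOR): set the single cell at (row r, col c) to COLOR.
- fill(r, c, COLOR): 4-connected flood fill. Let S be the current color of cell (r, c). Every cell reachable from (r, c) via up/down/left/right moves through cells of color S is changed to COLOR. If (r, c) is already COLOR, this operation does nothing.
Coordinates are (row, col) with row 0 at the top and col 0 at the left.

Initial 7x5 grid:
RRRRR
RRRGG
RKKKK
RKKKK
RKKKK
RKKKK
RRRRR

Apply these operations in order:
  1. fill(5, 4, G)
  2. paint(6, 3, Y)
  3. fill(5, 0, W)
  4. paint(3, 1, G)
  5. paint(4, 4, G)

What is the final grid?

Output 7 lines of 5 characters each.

After op 1 fill(5,4,G) [16 cells changed]:
RRRRR
RRRGG
RGGGG
RGGGG
RGGGG
RGGGG
RRRRR
After op 2 paint(6,3,Y):
RRRRR
RRRGG
RGGGG
RGGGG
RGGGG
RGGGG
RRRYR
After op 3 fill(5,0,W) [15 cells changed]:
WWWWW
WWWGG
WGGGG
WGGGG
WGGGG
WGGGG
WWWYR
After op 4 paint(3,1,G):
WWWWW
WWWGG
WGGGG
WGGGG
WGGGG
WGGGG
WWWYR
After op 5 paint(4,4,G):
WWWWW
WWWGG
WGGGG
WGGGG
WGGGG
WGGGG
WWWYR

Answer: WWWWW
WWWGG
WGGGG
WGGGG
WGGGG
WGGGG
WWWYR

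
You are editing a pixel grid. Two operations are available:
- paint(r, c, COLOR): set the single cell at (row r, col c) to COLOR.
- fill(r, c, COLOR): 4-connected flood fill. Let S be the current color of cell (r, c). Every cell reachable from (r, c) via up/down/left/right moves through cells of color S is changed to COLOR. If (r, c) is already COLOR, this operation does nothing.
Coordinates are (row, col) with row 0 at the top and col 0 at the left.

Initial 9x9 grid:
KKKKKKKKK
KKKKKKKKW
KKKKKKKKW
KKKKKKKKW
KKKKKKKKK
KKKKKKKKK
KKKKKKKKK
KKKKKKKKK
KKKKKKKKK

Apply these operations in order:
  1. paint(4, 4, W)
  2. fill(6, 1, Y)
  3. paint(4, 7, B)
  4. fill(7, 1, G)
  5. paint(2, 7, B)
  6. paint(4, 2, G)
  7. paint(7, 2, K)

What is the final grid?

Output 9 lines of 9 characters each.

After op 1 paint(4,4,W):
KKKKKKKKK
KKKKKKKKW
KKKKKKKKW
KKKKKKKKW
KKKKWKKKK
KKKKKKKKK
KKKKKKKKK
KKKKKKKKK
KKKKKKKKK
After op 2 fill(6,1,Y) [77 cells changed]:
YYYYYYYYY
YYYYYYYYW
YYYYYYYYW
YYYYYYYYW
YYYYWYYYY
YYYYYYYYY
YYYYYYYYY
YYYYYYYYY
YYYYYYYYY
After op 3 paint(4,7,B):
YYYYYYYYY
YYYYYYYYW
YYYYYYYYW
YYYYYYYYW
YYYYWYYBY
YYYYYYYYY
YYYYYYYYY
YYYYYYYYY
YYYYYYYYY
After op 4 fill(7,1,G) [76 cells changed]:
GGGGGGGGG
GGGGGGGGW
GGGGGGGGW
GGGGGGGGW
GGGGWGGBG
GGGGGGGGG
GGGGGGGGG
GGGGGGGGG
GGGGGGGGG
After op 5 paint(2,7,B):
GGGGGGGGG
GGGGGGGGW
GGGGGGGBW
GGGGGGGGW
GGGGWGGBG
GGGGGGGGG
GGGGGGGGG
GGGGGGGGG
GGGGGGGGG
After op 6 paint(4,2,G):
GGGGGGGGG
GGGGGGGGW
GGGGGGGBW
GGGGGGGGW
GGGGWGGBG
GGGGGGGGG
GGGGGGGGG
GGGGGGGGG
GGGGGGGGG
After op 7 paint(7,2,K):
GGGGGGGGG
GGGGGGGGW
GGGGGGGBW
GGGGGGGGW
GGGGWGGBG
GGGGGGGGG
GGGGGGGGG
GGKGGGGGG
GGGGGGGGG

Answer: GGGGGGGGG
GGGGGGGGW
GGGGGGGBW
GGGGGGGGW
GGGGWGGBG
GGGGGGGGG
GGGGGGGGG
GGKGGGGGG
GGGGGGGGG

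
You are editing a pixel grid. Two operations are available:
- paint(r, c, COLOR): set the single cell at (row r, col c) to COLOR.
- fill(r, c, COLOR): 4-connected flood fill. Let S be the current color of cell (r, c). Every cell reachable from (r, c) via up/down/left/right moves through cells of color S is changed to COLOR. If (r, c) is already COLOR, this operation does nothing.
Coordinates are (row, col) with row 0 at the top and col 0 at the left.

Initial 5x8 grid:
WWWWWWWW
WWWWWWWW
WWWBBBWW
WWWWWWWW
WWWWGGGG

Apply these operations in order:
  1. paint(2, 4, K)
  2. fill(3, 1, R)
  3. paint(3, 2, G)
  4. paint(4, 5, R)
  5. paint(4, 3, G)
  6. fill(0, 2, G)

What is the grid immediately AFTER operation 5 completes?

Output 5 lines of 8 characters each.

Answer: RRRRRRRR
RRRRRRRR
RRRBKBRR
RRGRRRRR
RRRGGRGG

Derivation:
After op 1 paint(2,4,K):
WWWWWWWW
WWWWWWWW
WWWBKBWW
WWWWWWWW
WWWWGGGG
After op 2 fill(3,1,R) [33 cells changed]:
RRRRRRRR
RRRRRRRR
RRRBKBRR
RRRRRRRR
RRRRGGGG
After op 3 paint(3,2,G):
RRRRRRRR
RRRRRRRR
RRRBKBRR
RRGRRRRR
RRRRGGGG
After op 4 paint(4,5,R):
RRRRRRRR
RRRRRRRR
RRRBKBRR
RRGRRRRR
RRRRGRGG
After op 5 paint(4,3,G):
RRRRRRRR
RRRRRRRR
RRRBKBRR
RRGRRRRR
RRRGGRGG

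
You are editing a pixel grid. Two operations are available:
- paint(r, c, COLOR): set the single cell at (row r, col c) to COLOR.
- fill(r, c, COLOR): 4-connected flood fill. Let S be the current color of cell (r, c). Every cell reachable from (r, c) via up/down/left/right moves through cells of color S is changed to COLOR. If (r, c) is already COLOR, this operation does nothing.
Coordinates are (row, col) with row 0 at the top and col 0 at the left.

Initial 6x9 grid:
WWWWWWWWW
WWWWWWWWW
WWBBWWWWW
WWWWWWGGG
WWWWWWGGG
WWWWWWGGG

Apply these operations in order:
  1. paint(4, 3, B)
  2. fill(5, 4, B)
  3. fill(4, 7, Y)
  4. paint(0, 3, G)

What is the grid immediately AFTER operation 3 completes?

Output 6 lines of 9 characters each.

After op 1 paint(4,3,B):
WWWWWWWWW
WWWWWWWWW
WWBBWWWWW
WWWWWWGGG
WWWBWWGGG
WWWWWWGGG
After op 2 fill(5,4,B) [42 cells changed]:
BBBBBBBBB
BBBBBBBBB
BBBBBBBBB
BBBBBBGGG
BBBBBBGGG
BBBBBBGGG
After op 3 fill(4,7,Y) [9 cells changed]:
BBBBBBBBB
BBBBBBBBB
BBBBBBBBB
BBBBBBYYY
BBBBBBYYY
BBBBBBYYY

Answer: BBBBBBBBB
BBBBBBBBB
BBBBBBBBB
BBBBBBYYY
BBBBBBYYY
BBBBBBYYY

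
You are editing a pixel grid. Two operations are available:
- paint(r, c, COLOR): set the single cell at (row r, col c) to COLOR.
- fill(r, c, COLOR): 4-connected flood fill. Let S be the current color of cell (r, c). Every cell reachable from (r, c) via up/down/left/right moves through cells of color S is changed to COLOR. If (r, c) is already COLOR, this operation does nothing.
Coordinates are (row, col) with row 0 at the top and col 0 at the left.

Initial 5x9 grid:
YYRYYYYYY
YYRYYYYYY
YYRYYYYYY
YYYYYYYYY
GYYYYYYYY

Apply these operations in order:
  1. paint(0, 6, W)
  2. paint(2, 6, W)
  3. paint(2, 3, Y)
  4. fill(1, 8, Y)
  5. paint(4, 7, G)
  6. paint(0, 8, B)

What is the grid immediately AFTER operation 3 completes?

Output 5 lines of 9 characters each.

After op 1 paint(0,6,W):
YYRYYYWYY
YYRYYYYYY
YYRYYYYYY
YYYYYYYYY
GYYYYYYYY
After op 2 paint(2,6,W):
YYRYYYWYY
YYRYYYYYY
YYRYYYWYY
YYYYYYYYY
GYYYYYYYY
After op 3 paint(2,3,Y):
YYRYYYWYY
YYRYYYYYY
YYRYYYWYY
YYYYYYYYY
GYYYYYYYY

Answer: YYRYYYWYY
YYRYYYYYY
YYRYYYWYY
YYYYYYYYY
GYYYYYYYY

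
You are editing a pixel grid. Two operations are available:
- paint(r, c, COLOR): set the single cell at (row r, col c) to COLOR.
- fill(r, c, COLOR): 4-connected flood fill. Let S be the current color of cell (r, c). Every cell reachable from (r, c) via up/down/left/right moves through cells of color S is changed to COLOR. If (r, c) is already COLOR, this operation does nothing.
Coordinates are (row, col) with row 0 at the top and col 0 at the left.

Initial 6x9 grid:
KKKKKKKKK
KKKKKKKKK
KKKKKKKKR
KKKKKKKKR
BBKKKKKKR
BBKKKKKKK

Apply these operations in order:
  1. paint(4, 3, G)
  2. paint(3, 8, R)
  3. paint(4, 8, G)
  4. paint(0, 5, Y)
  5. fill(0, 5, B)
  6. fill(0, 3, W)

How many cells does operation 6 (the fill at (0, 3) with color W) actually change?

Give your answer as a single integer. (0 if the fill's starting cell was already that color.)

After op 1 paint(4,3,G):
KKKKKKKKK
KKKKKKKKK
KKKKKKKKR
KKKKKKKKR
BBKGKKKKR
BBKKKKKKK
After op 2 paint(3,8,R):
KKKKKKKKK
KKKKKKKKK
KKKKKKKKR
KKKKKKKKR
BBKGKKKKR
BBKKKKKKK
After op 3 paint(4,8,G):
KKKKKKKKK
KKKKKKKKK
KKKKKKKKR
KKKKKKKKR
BBKGKKKKG
BBKKKKKKK
After op 4 paint(0,5,Y):
KKKKKYKKK
KKKKKKKKK
KKKKKKKKR
KKKKKKKKR
BBKGKKKKG
BBKKKKKKK
After op 5 fill(0,5,B) [1 cells changed]:
KKKKKBKKK
KKKKKKKKK
KKKKKKKKR
KKKKKKKKR
BBKGKKKKG
BBKKKKKKK
After op 6 fill(0,3,W) [45 cells changed]:
WWWWWBWWW
WWWWWWWWW
WWWWWWWWR
WWWWWWWWR
BBWGWWWWG
BBWWWWWWW

Answer: 45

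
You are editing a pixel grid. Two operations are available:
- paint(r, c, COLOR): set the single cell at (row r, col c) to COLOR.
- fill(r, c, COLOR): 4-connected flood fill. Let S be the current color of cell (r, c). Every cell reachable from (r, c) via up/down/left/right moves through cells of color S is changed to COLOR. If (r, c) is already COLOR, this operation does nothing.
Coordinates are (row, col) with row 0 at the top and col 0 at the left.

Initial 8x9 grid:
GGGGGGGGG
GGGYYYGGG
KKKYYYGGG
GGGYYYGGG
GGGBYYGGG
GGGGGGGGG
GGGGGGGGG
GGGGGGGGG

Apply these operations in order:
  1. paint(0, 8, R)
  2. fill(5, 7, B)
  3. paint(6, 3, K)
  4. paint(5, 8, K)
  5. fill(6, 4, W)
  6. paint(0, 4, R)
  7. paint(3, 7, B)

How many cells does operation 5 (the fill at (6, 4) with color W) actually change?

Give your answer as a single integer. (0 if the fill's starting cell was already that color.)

Answer: 55

Derivation:
After op 1 paint(0,8,R):
GGGGGGGGR
GGGYYYGGG
KKKYYYGGG
GGGYYYGGG
GGGBYYGGG
GGGGGGGGG
GGGGGGGGG
GGGGGGGGG
After op 2 fill(5,7,B) [56 cells changed]:
BBBBBBBBR
BBBYYYBBB
KKKYYYBBB
BBBYYYBBB
BBBBYYBBB
BBBBBBBBB
BBBBBBBBB
BBBBBBBBB
After op 3 paint(6,3,K):
BBBBBBBBR
BBBYYYBBB
KKKYYYBBB
BBBYYYBBB
BBBBYYBBB
BBBBBBBBB
BBBKBBBBB
BBBBBBBBB
After op 4 paint(5,8,K):
BBBBBBBBR
BBBYYYBBB
KKKYYYBBB
BBBYYYBBB
BBBBYYBBB
BBBBBBBBK
BBBKBBBBB
BBBBBBBBB
After op 5 fill(6,4,W) [55 cells changed]:
WWWWWWWWR
WWWYYYWWW
KKKYYYWWW
WWWYYYWWW
WWWWYYWWW
WWWWWWWWK
WWWKWWWWW
WWWWWWWWW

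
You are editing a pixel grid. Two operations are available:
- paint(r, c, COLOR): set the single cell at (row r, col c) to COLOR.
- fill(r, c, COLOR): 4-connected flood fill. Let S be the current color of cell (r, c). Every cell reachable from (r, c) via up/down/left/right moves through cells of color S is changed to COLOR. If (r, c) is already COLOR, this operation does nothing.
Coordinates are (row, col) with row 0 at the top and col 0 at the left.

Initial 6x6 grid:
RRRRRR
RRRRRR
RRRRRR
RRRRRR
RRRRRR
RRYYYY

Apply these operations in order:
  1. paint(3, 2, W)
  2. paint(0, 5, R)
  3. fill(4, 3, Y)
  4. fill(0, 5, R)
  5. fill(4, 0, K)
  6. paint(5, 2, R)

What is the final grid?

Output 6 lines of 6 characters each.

After op 1 paint(3,2,W):
RRRRRR
RRRRRR
RRRRRR
RRWRRR
RRRRRR
RRYYYY
After op 2 paint(0,5,R):
RRRRRR
RRRRRR
RRRRRR
RRWRRR
RRRRRR
RRYYYY
After op 3 fill(4,3,Y) [31 cells changed]:
YYYYYY
YYYYYY
YYYYYY
YYWYYY
YYYYYY
YYYYYY
After op 4 fill(0,5,R) [35 cells changed]:
RRRRRR
RRRRRR
RRRRRR
RRWRRR
RRRRRR
RRRRRR
After op 5 fill(4,0,K) [35 cells changed]:
KKKKKK
KKKKKK
KKKKKK
KKWKKK
KKKKKK
KKKKKK
After op 6 paint(5,2,R):
KKKKKK
KKKKKK
KKKKKK
KKWKKK
KKKKKK
KKRKKK

Answer: KKKKKK
KKKKKK
KKKKKK
KKWKKK
KKKKKK
KKRKKK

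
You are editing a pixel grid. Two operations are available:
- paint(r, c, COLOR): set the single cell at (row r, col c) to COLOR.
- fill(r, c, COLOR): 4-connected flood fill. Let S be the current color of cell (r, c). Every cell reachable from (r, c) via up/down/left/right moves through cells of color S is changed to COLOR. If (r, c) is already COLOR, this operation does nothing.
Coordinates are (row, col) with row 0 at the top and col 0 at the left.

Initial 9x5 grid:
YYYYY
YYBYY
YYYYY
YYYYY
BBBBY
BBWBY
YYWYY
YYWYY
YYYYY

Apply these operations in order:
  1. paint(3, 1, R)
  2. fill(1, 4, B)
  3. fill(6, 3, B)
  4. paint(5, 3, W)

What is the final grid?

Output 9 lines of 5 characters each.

After op 1 paint(3,1,R):
YYYYY
YYBYY
YYYYY
YRYYY
BBBBY
BBWBY
YYWYY
YYWYY
YYYYY
After op 2 fill(1,4,B) [33 cells changed]:
BBBBB
BBBBB
BBBBB
BRBBB
BBBBB
BBWBB
BBWBB
BBWBB
BBBBB
After op 3 fill(6,3,B) [0 cells changed]:
BBBBB
BBBBB
BBBBB
BRBBB
BBBBB
BBWBB
BBWBB
BBWBB
BBBBB
After op 4 paint(5,3,W):
BBBBB
BBBBB
BBBBB
BRBBB
BBBBB
BBWWB
BBWBB
BBWBB
BBBBB

Answer: BBBBB
BBBBB
BBBBB
BRBBB
BBBBB
BBWWB
BBWBB
BBWBB
BBBBB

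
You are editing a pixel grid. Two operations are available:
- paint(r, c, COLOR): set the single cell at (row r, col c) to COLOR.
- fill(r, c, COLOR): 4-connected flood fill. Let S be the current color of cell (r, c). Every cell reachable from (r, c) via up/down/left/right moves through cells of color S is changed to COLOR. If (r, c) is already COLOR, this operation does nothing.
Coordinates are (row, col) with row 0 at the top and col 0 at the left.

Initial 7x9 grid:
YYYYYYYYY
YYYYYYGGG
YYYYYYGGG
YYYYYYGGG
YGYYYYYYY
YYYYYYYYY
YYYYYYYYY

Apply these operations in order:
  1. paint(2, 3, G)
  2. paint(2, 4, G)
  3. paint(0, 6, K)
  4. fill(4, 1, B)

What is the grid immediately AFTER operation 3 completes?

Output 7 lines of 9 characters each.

After op 1 paint(2,3,G):
YYYYYYYYY
YYYYYYGGG
YYYGYYGGG
YYYYYYGGG
YGYYYYYYY
YYYYYYYYY
YYYYYYYYY
After op 2 paint(2,4,G):
YYYYYYYYY
YYYYYYGGG
YYYGGYGGG
YYYYYYGGG
YGYYYYYYY
YYYYYYYYY
YYYYYYYYY
After op 3 paint(0,6,K):
YYYYYYKYY
YYYYYYGGG
YYYGGYGGG
YYYYYYGGG
YGYYYYYYY
YYYYYYYYY
YYYYYYYYY

Answer: YYYYYYKYY
YYYYYYGGG
YYYGGYGGG
YYYYYYGGG
YGYYYYYYY
YYYYYYYYY
YYYYYYYYY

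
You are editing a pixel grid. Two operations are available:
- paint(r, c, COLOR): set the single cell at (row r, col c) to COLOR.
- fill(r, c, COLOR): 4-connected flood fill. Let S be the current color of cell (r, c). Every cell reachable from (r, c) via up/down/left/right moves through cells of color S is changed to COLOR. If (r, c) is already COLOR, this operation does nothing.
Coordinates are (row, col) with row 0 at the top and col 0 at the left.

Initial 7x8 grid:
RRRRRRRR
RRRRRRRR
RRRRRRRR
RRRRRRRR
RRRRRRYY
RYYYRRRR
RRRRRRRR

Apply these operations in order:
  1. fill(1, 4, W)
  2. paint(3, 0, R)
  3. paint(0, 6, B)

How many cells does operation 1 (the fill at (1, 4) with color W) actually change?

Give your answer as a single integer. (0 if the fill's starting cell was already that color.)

After op 1 fill(1,4,W) [51 cells changed]:
WWWWWWWW
WWWWWWWW
WWWWWWWW
WWWWWWWW
WWWWWWYY
WYYYWWWW
WWWWWWWW

Answer: 51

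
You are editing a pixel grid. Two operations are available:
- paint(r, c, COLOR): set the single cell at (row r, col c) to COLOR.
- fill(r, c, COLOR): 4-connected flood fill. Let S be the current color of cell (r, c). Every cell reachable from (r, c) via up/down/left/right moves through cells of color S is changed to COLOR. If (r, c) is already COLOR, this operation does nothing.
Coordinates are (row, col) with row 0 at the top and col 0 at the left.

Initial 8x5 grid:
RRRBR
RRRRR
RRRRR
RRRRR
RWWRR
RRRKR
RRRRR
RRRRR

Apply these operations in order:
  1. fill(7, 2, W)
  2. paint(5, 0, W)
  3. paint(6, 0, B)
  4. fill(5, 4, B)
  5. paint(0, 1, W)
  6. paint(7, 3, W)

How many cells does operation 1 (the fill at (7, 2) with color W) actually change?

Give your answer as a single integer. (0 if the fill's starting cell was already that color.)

After op 1 fill(7,2,W) [36 cells changed]:
WWWBW
WWWWW
WWWWW
WWWWW
WWWWW
WWWKW
WWWWW
WWWWW

Answer: 36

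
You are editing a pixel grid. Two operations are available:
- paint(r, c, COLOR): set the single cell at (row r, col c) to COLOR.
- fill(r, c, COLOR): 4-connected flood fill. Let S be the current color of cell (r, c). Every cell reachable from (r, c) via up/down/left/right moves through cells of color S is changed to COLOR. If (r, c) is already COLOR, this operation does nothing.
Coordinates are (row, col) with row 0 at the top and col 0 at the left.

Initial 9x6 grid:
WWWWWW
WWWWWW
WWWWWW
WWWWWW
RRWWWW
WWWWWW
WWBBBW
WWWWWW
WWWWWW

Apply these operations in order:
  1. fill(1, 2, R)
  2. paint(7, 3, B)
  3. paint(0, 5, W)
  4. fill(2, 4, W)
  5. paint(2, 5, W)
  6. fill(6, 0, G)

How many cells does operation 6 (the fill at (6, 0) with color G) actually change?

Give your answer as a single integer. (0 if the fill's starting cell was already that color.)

After op 1 fill(1,2,R) [49 cells changed]:
RRRRRR
RRRRRR
RRRRRR
RRRRRR
RRRRRR
RRRRRR
RRBBBR
RRRRRR
RRRRRR
After op 2 paint(7,3,B):
RRRRRR
RRRRRR
RRRRRR
RRRRRR
RRRRRR
RRRRRR
RRBBBR
RRRBRR
RRRRRR
After op 3 paint(0,5,W):
RRRRRW
RRRRRR
RRRRRR
RRRRRR
RRRRRR
RRRRRR
RRBBBR
RRRBRR
RRRRRR
After op 4 fill(2,4,W) [49 cells changed]:
WWWWWW
WWWWWW
WWWWWW
WWWWWW
WWWWWW
WWWWWW
WWBBBW
WWWBWW
WWWWWW
After op 5 paint(2,5,W):
WWWWWW
WWWWWW
WWWWWW
WWWWWW
WWWWWW
WWWWWW
WWBBBW
WWWBWW
WWWWWW
After op 6 fill(6,0,G) [50 cells changed]:
GGGGGG
GGGGGG
GGGGGG
GGGGGG
GGGGGG
GGGGGG
GGBBBG
GGGBGG
GGGGGG

Answer: 50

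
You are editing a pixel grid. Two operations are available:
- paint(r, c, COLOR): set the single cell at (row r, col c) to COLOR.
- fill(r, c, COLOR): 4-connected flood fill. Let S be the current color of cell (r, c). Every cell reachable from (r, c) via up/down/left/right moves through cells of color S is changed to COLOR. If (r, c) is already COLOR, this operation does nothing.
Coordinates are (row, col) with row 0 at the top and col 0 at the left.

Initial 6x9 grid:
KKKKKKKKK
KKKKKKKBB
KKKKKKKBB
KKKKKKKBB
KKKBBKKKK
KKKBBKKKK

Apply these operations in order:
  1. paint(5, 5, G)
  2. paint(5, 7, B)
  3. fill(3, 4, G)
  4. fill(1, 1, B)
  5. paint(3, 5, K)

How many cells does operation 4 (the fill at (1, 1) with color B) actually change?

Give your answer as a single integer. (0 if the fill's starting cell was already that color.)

After op 1 paint(5,5,G):
KKKKKKKKK
KKKKKKKBB
KKKKKKKBB
KKKKKKKBB
KKKBBKKKK
KKKBBGKKK
After op 2 paint(5,7,B):
KKKKKKKKK
KKKKKKKBB
KKKKKKKBB
KKKKKKKBB
KKKBBKKKK
KKKBBGKBK
After op 3 fill(3,4,G) [42 cells changed]:
GGGGGGGGG
GGGGGGGBB
GGGGGGGBB
GGGGGGGBB
GGGBBGGGG
GGGBBGGBG
After op 4 fill(1,1,B) [43 cells changed]:
BBBBBBBBB
BBBBBBBBB
BBBBBBBBB
BBBBBBBBB
BBBBBBBBB
BBBBBBBBB

Answer: 43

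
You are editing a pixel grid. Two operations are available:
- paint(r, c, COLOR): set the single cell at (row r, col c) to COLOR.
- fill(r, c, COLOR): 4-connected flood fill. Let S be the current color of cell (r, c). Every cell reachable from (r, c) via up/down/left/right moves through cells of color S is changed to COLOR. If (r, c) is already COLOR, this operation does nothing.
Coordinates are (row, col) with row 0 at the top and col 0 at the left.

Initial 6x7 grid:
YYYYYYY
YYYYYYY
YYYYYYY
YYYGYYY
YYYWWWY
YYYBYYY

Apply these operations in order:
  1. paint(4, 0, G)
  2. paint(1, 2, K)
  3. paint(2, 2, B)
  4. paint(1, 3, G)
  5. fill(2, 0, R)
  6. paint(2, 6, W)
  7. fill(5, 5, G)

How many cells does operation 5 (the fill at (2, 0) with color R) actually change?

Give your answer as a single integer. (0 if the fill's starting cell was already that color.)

After op 1 paint(4,0,G):
YYYYYYY
YYYYYYY
YYYYYYY
YYYGYYY
GYYWWWY
YYYBYYY
After op 2 paint(1,2,K):
YYYYYYY
YYKYYYY
YYYYYYY
YYYGYYY
GYYWWWY
YYYBYYY
After op 3 paint(2,2,B):
YYYYYYY
YYKYYYY
YYBYYYY
YYYGYYY
GYYWWWY
YYYBYYY
After op 4 paint(1,3,G):
YYYYYYY
YYKGYYY
YYBYYYY
YYYGYYY
GYYWWWY
YYYBYYY
After op 5 fill(2,0,R) [33 cells changed]:
RRRRRRR
RRKGRRR
RRBRRRR
RRRGRRR
GRRWWWR
RRRBRRR

Answer: 33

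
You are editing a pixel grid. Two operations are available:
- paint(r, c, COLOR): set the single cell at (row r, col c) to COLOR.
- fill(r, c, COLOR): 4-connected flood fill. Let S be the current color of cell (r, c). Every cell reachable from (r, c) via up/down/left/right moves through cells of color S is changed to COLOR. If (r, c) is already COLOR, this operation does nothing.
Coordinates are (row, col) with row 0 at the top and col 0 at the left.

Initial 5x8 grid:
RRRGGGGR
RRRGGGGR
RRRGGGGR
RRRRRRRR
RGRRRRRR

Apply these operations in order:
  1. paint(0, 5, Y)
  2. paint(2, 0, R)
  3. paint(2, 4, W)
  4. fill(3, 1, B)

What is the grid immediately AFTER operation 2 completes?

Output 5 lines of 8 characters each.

Answer: RRRGGYGR
RRRGGGGR
RRRGGGGR
RRRRRRRR
RGRRRRRR

Derivation:
After op 1 paint(0,5,Y):
RRRGGYGR
RRRGGGGR
RRRGGGGR
RRRRRRRR
RGRRRRRR
After op 2 paint(2,0,R):
RRRGGYGR
RRRGGGGR
RRRGGGGR
RRRRRRRR
RGRRRRRR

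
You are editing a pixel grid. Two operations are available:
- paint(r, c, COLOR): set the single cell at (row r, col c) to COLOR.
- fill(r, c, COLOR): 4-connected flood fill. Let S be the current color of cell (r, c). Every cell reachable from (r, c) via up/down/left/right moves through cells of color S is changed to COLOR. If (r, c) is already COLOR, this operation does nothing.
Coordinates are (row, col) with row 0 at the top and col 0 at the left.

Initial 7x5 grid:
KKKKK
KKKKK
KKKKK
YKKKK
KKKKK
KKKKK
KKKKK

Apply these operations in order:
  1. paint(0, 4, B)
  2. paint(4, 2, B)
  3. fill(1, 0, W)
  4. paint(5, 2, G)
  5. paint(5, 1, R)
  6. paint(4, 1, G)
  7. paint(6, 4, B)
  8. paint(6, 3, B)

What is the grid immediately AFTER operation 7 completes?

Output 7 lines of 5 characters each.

After op 1 paint(0,4,B):
KKKKB
KKKKK
KKKKK
YKKKK
KKKKK
KKKKK
KKKKK
After op 2 paint(4,2,B):
KKKKB
KKKKK
KKKKK
YKKKK
KKBKK
KKKKK
KKKKK
After op 3 fill(1,0,W) [32 cells changed]:
WWWWB
WWWWW
WWWWW
YWWWW
WWBWW
WWWWW
WWWWW
After op 4 paint(5,2,G):
WWWWB
WWWWW
WWWWW
YWWWW
WWBWW
WWGWW
WWWWW
After op 5 paint(5,1,R):
WWWWB
WWWWW
WWWWW
YWWWW
WWBWW
WRGWW
WWWWW
After op 6 paint(4,1,G):
WWWWB
WWWWW
WWWWW
YWWWW
WGBWW
WRGWW
WWWWW
After op 7 paint(6,4,B):
WWWWB
WWWWW
WWWWW
YWWWW
WGBWW
WRGWW
WWWWB

Answer: WWWWB
WWWWW
WWWWW
YWWWW
WGBWW
WRGWW
WWWWB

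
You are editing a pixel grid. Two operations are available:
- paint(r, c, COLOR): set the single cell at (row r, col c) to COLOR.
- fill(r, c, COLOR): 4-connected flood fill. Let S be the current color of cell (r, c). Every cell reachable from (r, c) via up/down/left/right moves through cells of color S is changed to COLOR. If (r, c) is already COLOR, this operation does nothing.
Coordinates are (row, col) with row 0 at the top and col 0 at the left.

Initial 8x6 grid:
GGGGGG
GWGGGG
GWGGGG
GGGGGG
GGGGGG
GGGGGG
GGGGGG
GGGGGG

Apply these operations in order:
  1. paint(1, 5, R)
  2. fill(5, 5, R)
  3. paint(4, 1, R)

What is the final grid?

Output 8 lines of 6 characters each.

Answer: RRRRRR
RWRRRR
RWRRRR
RRRRRR
RRRRRR
RRRRRR
RRRRRR
RRRRRR

Derivation:
After op 1 paint(1,5,R):
GGGGGG
GWGGGR
GWGGGG
GGGGGG
GGGGGG
GGGGGG
GGGGGG
GGGGGG
After op 2 fill(5,5,R) [45 cells changed]:
RRRRRR
RWRRRR
RWRRRR
RRRRRR
RRRRRR
RRRRRR
RRRRRR
RRRRRR
After op 3 paint(4,1,R):
RRRRRR
RWRRRR
RWRRRR
RRRRRR
RRRRRR
RRRRRR
RRRRRR
RRRRRR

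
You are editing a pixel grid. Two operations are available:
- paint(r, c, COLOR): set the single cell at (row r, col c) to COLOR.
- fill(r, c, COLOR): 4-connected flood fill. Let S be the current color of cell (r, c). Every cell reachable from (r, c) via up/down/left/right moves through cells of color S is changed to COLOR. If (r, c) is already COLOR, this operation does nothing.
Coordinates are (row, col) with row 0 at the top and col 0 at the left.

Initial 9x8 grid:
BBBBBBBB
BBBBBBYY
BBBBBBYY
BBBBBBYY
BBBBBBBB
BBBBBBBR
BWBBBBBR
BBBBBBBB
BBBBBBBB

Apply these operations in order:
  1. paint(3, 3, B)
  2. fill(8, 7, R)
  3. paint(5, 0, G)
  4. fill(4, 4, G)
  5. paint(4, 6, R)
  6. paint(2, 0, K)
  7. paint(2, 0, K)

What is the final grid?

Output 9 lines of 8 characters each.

Answer: GGGGGGGG
GGGGGGYY
KGGGGGYY
GGGGGGYY
GGGGGGRG
GGGGGGGG
GWGGGGGG
GGGGGGGG
GGGGGGGG

Derivation:
After op 1 paint(3,3,B):
BBBBBBBB
BBBBBBYY
BBBBBBYY
BBBBBBYY
BBBBBBBB
BBBBBBBR
BWBBBBBR
BBBBBBBB
BBBBBBBB
After op 2 fill(8,7,R) [63 cells changed]:
RRRRRRRR
RRRRRRYY
RRRRRRYY
RRRRRRYY
RRRRRRRR
RRRRRRRR
RWRRRRRR
RRRRRRRR
RRRRRRRR
After op 3 paint(5,0,G):
RRRRRRRR
RRRRRRYY
RRRRRRYY
RRRRRRYY
RRRRRRRR
GRRRRRRR
RWRRRRRR
RRRRRRRR
RRRRRRRR
After op 4 fill(4,4,G) [64 cells changed]:
GGGGGGGG
GGGGGGYY
GGGGGGYY
GGGGGGYY
GGGGGGGG
GGGGGGGG
GWGGGGGG
GGGGGGGG
GGGGGGGG
After op 5 paint(4,6,R):
GGGGGGGG
GGGGGGYY
GGGGGGYY
GGGGGGYY
GGGGGGRG
GGGGGGGG
GWGGGGGG
GGGGGGGG
GGGGGGGG
After op 6 paint(2,0,K):
GGGGGGGG
GGGGGGYY
KGGGGGYY
GGGGGGYY
GGGGGGRG
GGGGGGGG
GWGGGGGG
GGGGGGGG
GGGGGGGG
After op 7 paint(2,0,K):
GGGGGGGG
GGGGGGYY
KGGGGGYY
GGGGGGYY
GGGGGGRG
GGGGGGGG
GWGGGGGG
GGGGGGGG
GGGGGGGG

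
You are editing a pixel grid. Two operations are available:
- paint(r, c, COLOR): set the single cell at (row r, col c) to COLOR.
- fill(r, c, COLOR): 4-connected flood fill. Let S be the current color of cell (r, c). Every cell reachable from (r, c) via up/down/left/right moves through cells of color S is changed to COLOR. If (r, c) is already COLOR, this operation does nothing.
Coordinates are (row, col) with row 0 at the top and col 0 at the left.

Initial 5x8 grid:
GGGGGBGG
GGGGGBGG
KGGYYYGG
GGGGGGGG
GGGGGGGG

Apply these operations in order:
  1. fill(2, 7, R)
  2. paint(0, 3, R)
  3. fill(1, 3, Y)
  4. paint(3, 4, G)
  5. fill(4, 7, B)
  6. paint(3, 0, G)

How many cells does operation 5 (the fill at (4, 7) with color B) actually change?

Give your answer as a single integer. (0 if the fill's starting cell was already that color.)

Answer: 36

Derivation:
After op 1 fill(2,7,R) [34 cells changed]:
RRRRRBRR
RRRRRBRR
KRRYYYRR
RRRRRRRR
RRRRRRRR
After op 2 paint(0,3,R):
RRRRRBRR
RRRRRBRR
KRRYYYRR
RRRRRRRR
RRRRRRRR
After op 3 fill(1,3,Y) [34 cells changed]:
YYYYYBYY
YYYYYBYY
KYYYYYYY
YYYYYYYY
YYYYYYYY
After op 4 paint(3,4,G):
YYYYYBYY
YYYYYBYY
KYYYYYYY
YYYYGYYY
YYYYYYYY
After op 5 fill(4,7,B) [36 cells changed]:
BBBBBBBB
BBBBBBBB
KBBBBBBB
BBBBGBBB
BBBBBBBB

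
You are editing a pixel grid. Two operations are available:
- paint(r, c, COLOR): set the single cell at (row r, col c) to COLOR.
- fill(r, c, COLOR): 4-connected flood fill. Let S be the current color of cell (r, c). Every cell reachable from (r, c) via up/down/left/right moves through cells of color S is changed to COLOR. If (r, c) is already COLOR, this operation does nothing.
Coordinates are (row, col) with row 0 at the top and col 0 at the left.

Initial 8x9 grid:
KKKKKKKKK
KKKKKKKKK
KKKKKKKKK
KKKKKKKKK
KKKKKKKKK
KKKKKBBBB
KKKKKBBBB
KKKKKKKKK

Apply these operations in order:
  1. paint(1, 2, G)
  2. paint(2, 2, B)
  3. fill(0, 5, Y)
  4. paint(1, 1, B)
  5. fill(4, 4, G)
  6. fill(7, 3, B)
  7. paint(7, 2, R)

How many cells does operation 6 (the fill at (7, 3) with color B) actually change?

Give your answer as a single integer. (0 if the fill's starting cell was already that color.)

Answer: 62

Derivation:
After op 1 paint(1,2,G):
KKKKKKKKK
KKGKKKKKK
KKKKKKKKK
KKKKKKKKK
KKKKKKKKK
KKKKKBBBB
KKKKKBBBB
KKKKKKKKK
After op 2 paint(2,2,B):
KKKKKKKKK
KKGKKKKKK
KKBKKKKKK
KKKKKKKKK
KKKKKKKKK
KKKKKBBBB
KKKKKBBBB
KKKKKKKKK
After op 3 fill(0,5,Y) [62 cells changed]:
YYYYYYYYY
YYGYYYYYY
YYBYYYYYY
YYYYYYYYY
YYYYYYYYY
YYYYYBBBB
YYYYYBBBB
YYYYYYYYY
After op 4 paint(1,1,B):
YYYYYYYYY
YBGYYYYYY
YYBYYYYYY
YYYYYYYYY
YYYYYYYYY
YYYYYBBBB
YYYYYBBBB
YYYYYYYYY
After op 5 fill(4,4,G) [61 cells changed]:
GGGGGGGGG
GBGGGGGGG
GGBGGGGGG
GGGGGGGGG
GGGGGGGGG
GGGGGBBBB
GGGGGBBBB
GGGGGGGGG
After op 6 fill(7,3,B) [62 cells changed]:
BBBBBBBBB
BBBBBBBBB
BBBBBBBBB
BBBBBBBBB
BBBBBBBBB
BBBBBBBBB
BBBBBBBBB
BBBBBBBBB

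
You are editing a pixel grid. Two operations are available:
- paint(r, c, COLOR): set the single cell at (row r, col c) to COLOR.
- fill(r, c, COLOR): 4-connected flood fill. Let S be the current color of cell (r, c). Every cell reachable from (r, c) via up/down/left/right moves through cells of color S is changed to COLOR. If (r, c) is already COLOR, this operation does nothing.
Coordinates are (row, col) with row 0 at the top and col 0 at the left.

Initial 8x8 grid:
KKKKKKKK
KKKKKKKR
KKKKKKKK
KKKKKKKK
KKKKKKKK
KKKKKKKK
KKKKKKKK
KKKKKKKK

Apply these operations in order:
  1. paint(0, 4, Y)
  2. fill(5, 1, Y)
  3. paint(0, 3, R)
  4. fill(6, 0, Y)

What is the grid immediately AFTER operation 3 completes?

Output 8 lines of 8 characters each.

After op 1 paint(0,4,Y):
KKKKYKKK
KKKKKKKR
KKKKKKKK
KKKKKKKK
KKKKKKKK
KKKKKKKK
KKKKKKKK
KKKKKKKK
After op 2 fill(5,1,Y) [62 cells changed]:
YYYYYYYY
YYYYYYYR
YYYYYYYY
YYYYYYYY
YYYYYYYY
YYYYYYYY
YYYYYYYY
YYYYYYYY
After op 3 paint(0,3,R):
YYYRYYYY
YYYYYYYR
YYYYYYYY
YYYYYYYY
YYYYYYYY
YYYYYYYY
YYYYYYYY
YYYYYYYY

Answer: YYYRYYYY
YYYYYYYR
YYYYYYYY
YYYYYYYY
YYYYYYYY
YYYYYYYY
YYYYYYYY
YYYYYYYY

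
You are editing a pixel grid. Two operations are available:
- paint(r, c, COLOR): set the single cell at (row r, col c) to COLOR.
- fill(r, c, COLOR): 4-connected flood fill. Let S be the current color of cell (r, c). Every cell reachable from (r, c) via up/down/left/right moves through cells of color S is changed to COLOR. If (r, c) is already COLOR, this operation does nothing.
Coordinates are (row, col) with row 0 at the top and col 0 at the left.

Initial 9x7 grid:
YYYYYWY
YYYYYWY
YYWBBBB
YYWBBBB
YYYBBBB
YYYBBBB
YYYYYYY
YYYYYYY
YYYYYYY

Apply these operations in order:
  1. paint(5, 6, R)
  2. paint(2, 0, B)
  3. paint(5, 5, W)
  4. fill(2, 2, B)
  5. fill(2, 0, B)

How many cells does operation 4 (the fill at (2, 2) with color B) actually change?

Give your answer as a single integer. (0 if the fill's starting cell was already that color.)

After op 1 paint(5,6,R):
YYYYYWY
YYYYYWY
YYWBBBB
YYWBBBB
YYYBBBB
YYYBBBR
YYYYYYY
YYYYYYY
YYYYYYY
After op 2 paint(2,0,B):
YYYYYWY
YYYYYWY
BYWBBBB
YYWBBBB
YYYBBBB
YYYBBBR
YYYYYYY
YYYYYYY
YYYYYYY
After op 3 paint(5,5,W):
YYYYYWY
YYYYYWY
BYWBBBB
YYWBBBB
YYYBBBB
YYYBBWR
YYYYYYY
YYYYYYY
YYYYYYY
After op 4 fill(2,2,B) [2 cells changed]:
YYYYYWY
YYYYYWY
BYBBBBB
YYBBBBB
YYYBBBB
YYYBBWR
YYYYYYY
YYYYYYY
YYYYYYY

Answer: 2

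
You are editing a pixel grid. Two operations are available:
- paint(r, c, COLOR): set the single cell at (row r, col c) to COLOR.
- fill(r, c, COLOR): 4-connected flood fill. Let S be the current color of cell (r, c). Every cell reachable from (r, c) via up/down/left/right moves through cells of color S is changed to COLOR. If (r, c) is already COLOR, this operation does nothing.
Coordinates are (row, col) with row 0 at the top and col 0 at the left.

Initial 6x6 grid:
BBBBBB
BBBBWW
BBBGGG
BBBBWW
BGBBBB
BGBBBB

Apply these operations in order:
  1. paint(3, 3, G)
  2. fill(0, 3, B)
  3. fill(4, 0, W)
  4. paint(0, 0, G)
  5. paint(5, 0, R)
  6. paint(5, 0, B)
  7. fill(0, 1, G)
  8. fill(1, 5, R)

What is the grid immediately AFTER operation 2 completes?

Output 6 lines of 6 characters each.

After op 1 paint(3,3,G):
BBBBBB
BBBBWW
BBBGGG
BBBGWW
BGBBBB
BGBBBB
After op 2 fill(0,3,B) [0 cells changed]:
BBBBBB
BBBBWW
BBBGGG
BBBGWW
BGBBBB
BGBBBB

Answer: BBBBBB
BBBBWW
BBBGGG
BBBGWW
BGBBBB
BGBBBB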